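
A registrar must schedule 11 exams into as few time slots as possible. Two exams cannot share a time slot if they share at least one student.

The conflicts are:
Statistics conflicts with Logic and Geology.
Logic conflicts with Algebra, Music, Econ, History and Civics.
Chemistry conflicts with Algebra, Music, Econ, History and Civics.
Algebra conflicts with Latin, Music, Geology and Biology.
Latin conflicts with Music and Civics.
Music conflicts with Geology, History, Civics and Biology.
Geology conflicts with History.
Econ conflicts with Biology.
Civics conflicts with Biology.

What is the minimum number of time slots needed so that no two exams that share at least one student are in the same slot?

Latin, Music, Civics all conflict with each other, so at least 3 time slots are needed.
A valid assignment using 3 time slots: Statistics=1, Logic=3, Chemistry=3, Algebra=2, Latin=3, Music=1, Geology=3, Econ=1, History=2, Civics=2, Biology=3. Each listed conflict is separated.

3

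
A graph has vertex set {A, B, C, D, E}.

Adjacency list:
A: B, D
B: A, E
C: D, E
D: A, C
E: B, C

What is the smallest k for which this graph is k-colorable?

The cycle A-D-C-E-B-A has odd length 5, so it cannot be 2-colored; at least 3 colors are needed.
3 colors suffice: color 1 → {A, C}; color 2 → {D, E}; color 3 → {B}. Every edge joins two different colors.

3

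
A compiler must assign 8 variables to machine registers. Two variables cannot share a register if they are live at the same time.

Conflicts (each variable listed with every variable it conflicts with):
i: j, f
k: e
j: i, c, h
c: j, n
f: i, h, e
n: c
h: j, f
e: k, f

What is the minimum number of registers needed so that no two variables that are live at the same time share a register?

2

k and e conflict, so at least 2 registers are needed.
2 registers suffice: register 1 → {k, j, f, n}; register 2 → {i, c, h, e}. Each listed conflict is separated.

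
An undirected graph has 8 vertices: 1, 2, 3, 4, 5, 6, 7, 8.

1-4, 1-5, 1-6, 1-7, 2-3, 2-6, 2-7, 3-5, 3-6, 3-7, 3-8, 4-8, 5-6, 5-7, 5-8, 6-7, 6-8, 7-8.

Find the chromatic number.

5

3, 5, 6, 7, 8 are pairwise adjacent (a clique of size 5), so at least 5 colors are needed.
5 colors suffice: color red → {4, 6}; color blue → {7}; color green → {1, 3}; color yellow → {2, 8}; color purple → {5}. Every edge joins two different colors.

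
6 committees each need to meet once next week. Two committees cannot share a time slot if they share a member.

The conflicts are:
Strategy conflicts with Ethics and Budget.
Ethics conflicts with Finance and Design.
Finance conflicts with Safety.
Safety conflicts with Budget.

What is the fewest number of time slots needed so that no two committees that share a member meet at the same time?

The cycle Budget-Safety-Finance-Ethics-Strategy-Budget has odd length 5, so it cannot be 2-colored; at least 3 time slots are needed.
3 time slots suffice: Strategy=2, Ethics=1, Finance=2, Design=2, Safety=3, Budget=1. Every pair that conflicts lands in different time slots.

3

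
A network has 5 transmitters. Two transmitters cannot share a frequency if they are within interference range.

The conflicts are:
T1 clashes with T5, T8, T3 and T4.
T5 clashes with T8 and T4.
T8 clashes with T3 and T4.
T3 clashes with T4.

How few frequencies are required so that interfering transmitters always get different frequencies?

T1, T8, T3, T4 are mutually in conflict, so at least 4 frequencies are needed.
4 frequencies suffice: frequency 1 → {T8}; frequency 2 → {T4}; frequency 3 → {T1}; frequency 4 → {T5, T3}. No two conflicting transmitters share a frequency.

4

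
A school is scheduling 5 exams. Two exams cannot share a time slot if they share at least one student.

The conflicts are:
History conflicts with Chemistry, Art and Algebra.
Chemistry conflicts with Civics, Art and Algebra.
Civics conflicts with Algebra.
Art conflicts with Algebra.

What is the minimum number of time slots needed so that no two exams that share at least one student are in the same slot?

History, Chemistry, Art, Algebra are mutually in conflict, so at least 4 time slots are needed.
4 time slots suffice: time slot 1 → {Algebra}; time slot 2 → {Chemistry}; time slot 3 → {Civics, Art}; time slot 4 → {History}. No two conflicting exams share a time slot.

4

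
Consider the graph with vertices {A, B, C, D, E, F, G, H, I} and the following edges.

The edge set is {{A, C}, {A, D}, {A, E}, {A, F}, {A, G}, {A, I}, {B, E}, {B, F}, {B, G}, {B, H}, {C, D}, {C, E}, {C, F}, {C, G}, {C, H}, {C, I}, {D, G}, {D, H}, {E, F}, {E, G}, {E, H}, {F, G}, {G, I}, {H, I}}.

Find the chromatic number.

5

A, C, E, F, G form a clique, so at least 5 colors are needed.
A valid assignment using 5 colors: A=4, B=1, C=1, D=3, E=3, F=5, G=2, H=2, I=3. Every edge joins two different colors.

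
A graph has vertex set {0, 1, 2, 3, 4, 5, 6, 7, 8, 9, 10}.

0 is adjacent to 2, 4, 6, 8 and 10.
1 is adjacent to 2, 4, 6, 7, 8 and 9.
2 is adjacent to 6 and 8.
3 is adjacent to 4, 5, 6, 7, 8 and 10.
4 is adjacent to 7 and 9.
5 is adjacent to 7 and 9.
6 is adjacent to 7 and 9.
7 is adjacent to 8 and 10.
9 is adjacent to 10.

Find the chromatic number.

3

0, 2, 6 are pairwise adjacent, so at least 3 colors are needed.
One proper 3-coloring: 0=blue, 1=blue, 2=red, 3=blue, 4=green, 5=green, 6=green, 7=red, 8=green, 9=red, 10=green. No two adjacent vertices share a color.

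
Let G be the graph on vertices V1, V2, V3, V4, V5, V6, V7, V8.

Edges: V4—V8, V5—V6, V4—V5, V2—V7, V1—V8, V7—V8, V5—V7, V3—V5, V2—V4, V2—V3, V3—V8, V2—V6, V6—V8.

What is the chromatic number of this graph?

2

V3 and V5 are adjacent, so at least 2 colors are needed.
One proper 2-coloring: V1=blue, V2=red, V3=blue, V4=blue, V5=red, V6=blue, V7=blue, V8=red. Each edge has distinct colors on its endpoints.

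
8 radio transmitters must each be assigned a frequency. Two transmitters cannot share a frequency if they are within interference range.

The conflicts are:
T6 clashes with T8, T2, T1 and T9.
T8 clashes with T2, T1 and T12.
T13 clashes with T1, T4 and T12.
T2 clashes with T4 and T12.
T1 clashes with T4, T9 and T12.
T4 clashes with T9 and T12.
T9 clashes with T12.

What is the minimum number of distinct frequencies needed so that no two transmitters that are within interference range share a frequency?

4

T13, T1, T4, T12 pairwise conflict, so at least 4 frequencies are needed.
4 frequencies suffice: frequency 1 → {T6, T12}; frequency 2 → {T2, T1}; frequency 3 → {T8, T4}; frequency 4 → {T13, T9}. No two conflicting transmitters share a frequency.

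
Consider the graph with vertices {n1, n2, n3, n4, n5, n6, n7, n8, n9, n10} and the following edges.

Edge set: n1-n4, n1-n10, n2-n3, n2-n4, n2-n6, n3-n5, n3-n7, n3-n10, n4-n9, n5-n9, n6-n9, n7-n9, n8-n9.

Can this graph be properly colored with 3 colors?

Yes

The chromatic number is 3. The cycle n6-n2-n3-n5-n9-n6 has odd length 5, so it cannot be 2-colored; at least 3 colors are needed.
3 colors suffice: color 1 → {n1, n3, n9}; color 2 → {n2, n5, n7, n8, n10}; color 3 → {n4, n6}.
That is already a proper 3-coloring.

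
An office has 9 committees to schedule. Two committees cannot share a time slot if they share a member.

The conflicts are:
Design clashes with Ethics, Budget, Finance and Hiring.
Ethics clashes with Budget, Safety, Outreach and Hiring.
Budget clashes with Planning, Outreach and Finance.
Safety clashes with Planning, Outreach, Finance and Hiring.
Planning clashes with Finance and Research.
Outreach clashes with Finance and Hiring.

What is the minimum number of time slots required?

4

Ethics, Safety, Outreach, Hiring are mutually in conflict, so at least 4 time slots are needed.
4 time slots suffice: time slot 1 → {Ethics, Finance, Research}; time slot 2 → {Budget, Safety}; time slot 3 → {Design, Planning, Outreach}; time slot 4 → {Hiring}. Each listed conflict is separated.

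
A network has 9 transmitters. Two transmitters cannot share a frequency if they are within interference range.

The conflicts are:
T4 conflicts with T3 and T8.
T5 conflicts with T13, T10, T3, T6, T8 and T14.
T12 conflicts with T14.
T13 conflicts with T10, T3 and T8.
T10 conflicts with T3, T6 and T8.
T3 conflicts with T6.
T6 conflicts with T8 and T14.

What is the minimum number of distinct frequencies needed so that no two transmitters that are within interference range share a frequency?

T5, T10, T3, T6 all conflict with each other, so at least 4 frequencies are needed.
4 frequencies suffice: frequency 1 → {T4, T5, T12}; frequency 2 → {T3, T8, T14}; frequency 3 → {T13, T6}; frequency 4 → {T10}. Each listed conflict is separated.

4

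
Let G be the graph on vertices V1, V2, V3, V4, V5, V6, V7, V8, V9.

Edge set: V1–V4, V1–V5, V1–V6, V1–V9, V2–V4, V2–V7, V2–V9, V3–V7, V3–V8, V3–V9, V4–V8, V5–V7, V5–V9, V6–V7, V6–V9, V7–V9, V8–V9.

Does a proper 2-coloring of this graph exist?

V1, V6, V9 are mutually adjacent, so at least 3 colors are needed.
So 2 colors are not enough.

No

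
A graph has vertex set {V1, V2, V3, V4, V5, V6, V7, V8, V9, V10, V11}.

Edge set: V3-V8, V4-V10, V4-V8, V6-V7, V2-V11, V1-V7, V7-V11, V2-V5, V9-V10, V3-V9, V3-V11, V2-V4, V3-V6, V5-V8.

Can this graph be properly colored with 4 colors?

The chromatic number is 3. The cycle V4-V8-V3-V9-V10-V4 has odd length 5, so it cannot be 2-colored; at least 3 colors are needed.
3 colors suffice: color 1 → {V3, V4, V5, V7}; color 2 → {V1, V6, V8, V10, V11}; color 3 → {V2, V9}.
Since 4 ≥ 3, a proper 4-coloring certainly exists.

Yes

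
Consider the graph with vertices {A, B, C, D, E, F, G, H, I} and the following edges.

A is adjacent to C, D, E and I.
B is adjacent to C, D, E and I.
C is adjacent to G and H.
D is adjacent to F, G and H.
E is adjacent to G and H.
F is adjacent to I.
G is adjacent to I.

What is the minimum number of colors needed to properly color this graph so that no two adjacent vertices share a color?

2

C and H are adjacent, so at least 2 colors are needed.
2 colors suffice: color 1 → {C, D, E, I}; color 2 → {A, B, F, G, H}. No two adjacent vertices share a color.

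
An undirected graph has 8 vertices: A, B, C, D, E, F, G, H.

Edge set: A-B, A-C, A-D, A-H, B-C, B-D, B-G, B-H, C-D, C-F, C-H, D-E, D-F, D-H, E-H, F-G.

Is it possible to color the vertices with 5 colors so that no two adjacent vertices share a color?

Yes

The chromatic number is 5. A, B, C, D, H form a clique, so at least 5 colors are needed.
One proper 5-coloring: A=5, B=4, C=2, D=1, E=2, F=3, G=1, H=3.
That is already a proper 5-coloring.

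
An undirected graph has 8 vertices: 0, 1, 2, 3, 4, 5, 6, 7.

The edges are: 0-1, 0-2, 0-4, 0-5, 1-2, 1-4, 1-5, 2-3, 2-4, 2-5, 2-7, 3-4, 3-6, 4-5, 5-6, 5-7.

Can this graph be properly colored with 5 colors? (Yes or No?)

The chromatic number is 5. 0, 1, 2, 4, 5 are pairwise adjacent (a clique of size 5), so at least 5 colors are needed.
5 colors suffice: 0=e, 1=d, 2=b, 3=a, 4=c, 5=a, 6=b, 7=c.
That is already a proper 5-coloring.

Yes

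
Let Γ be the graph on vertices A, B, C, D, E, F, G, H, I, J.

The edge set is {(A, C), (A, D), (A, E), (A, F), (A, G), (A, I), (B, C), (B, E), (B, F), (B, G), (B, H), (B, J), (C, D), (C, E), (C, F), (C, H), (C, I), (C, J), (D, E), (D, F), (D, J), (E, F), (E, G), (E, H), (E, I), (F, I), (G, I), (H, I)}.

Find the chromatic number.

5

A, C, E, F, I form a clique, so at least 5 colors are needed.
5 colors suffice: A=purple, B=green, C=red, D=green, E=blue, F=yellow, G=red, H=yellow, I=green, J=blue. No two adjacent vertices share a color.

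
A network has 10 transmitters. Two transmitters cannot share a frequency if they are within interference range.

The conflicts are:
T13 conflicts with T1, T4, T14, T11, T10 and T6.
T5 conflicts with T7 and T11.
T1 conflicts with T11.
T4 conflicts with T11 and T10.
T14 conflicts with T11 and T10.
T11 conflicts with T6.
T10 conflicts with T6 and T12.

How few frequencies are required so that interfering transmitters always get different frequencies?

3

T13, T1, T11 are mutually in conflict, so at least 3 frequencies are needed.
3 frequencies suffice: frequency 1 → {T7, T11, T10}; frequency 2 → {T13, T5, T12}; frequency 3 → {T1, T4, T14, T6}. Each listed conflict is separated.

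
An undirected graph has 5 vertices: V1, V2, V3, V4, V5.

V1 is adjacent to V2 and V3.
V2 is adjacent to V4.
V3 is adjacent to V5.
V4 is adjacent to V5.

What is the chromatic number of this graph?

The cycle V1-V3-V5-V4-V2-V1 has odd length 5, so it cannot be 2-colored; at least 3 colors are needed.
3 colors suffice: color 1 → {V2, V5}; color 2 → {V3, V4}; color 3 → {V1}. Each edge has distinct colors on its endpoints.

3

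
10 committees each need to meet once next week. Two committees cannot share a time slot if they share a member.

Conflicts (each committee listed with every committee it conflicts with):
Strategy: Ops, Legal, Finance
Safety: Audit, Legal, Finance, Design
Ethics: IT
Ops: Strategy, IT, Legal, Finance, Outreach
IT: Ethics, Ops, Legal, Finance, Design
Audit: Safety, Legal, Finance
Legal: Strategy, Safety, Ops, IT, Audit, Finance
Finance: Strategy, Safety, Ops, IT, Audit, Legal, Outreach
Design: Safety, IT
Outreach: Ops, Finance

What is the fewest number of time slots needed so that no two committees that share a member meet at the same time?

4

Safety, Audit, Legal, Finance are mutually in conflict, so at least 4 time slots are needed.
Using 4 time slots: Strategy=4, Safety=3, Ethics=1, Ops=3, IT=4, Audit=4, Legal=2, Finance=1, Design=1, Outreach=2. No two conflicting committees share a time slot.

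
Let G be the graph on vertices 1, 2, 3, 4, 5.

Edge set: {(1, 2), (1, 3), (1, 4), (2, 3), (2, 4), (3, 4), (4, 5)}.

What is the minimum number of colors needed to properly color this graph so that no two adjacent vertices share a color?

4

1, 2, 3, 4 form a clique, so at least 4 colors are needed.
A valid assignment using 4 colors: 1=b, 2=d, 3=c, 4=a, 5=b. No two adjacent vertices share a color.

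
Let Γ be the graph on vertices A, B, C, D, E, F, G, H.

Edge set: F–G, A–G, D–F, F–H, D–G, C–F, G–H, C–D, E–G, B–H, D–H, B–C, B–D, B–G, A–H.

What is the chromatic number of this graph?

B, D, G, H are mutually adjacent (a clique of size 4), so at least 4 colors are needed.
A valid assignment using 4 colors: A=2, B=4, C=1, D=2, E=2, F=4, G=1, H=3. Every edge joins two different colors.

4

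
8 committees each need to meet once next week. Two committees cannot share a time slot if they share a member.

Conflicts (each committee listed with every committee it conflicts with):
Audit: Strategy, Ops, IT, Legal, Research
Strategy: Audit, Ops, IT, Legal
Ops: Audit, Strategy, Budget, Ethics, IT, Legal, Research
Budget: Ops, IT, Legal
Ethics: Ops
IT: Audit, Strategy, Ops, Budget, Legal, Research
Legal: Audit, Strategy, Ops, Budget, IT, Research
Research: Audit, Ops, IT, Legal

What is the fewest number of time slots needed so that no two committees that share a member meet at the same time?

5

Audit, Strategy, Ops, IT, Legal all conflict with each other, so at least 5 time slots are needed.
5 time slots suffice: Audit=4, Strategy=5, Ops=1, Budget=4, Ethics=2, IT=2, Legal=3, Research=5. No two conflicting committees share a time slot.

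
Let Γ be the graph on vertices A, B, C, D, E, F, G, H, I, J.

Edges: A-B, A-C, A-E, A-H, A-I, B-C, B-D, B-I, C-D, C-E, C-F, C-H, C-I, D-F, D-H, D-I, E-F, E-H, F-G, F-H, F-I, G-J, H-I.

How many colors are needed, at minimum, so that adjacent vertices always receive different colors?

5

C, D, F, H, I form a clique, so at least 5 colors are needed.
5 colors suffice: color 1 → {C, G}; color 2 → {B, H, J}; color 3 → {A, F}; color 4 → {E, I}; color 5 → {D}. Each edge has distinct colors on its endpoints.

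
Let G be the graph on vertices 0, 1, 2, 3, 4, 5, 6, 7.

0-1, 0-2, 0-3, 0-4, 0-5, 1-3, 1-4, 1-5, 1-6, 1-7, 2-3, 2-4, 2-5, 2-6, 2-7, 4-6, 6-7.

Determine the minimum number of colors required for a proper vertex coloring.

3

0, 2, 4 are mutually adjacent, so at least 3 colors are needed.
3 colors suffice: color red → {1, 2}; color blue → {0, 6}; color green → {3, 4, 5, 7}. Every edge joins two different colors.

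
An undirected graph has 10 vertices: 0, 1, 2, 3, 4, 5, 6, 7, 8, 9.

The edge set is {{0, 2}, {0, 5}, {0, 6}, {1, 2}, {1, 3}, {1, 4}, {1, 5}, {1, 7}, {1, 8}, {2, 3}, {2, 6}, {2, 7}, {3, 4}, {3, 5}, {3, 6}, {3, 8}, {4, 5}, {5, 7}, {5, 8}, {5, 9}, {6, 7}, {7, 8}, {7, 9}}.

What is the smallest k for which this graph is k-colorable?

4

1, 3, 5, 8 are mutually adjacent (a clique of size 4), so at least 4 colors are needed.
4 colors suffice: color red → {2, 5}; color blue → {1, 6, 9}; color green → {0, 3, 7}; color yellow → {4, 8}. Each edge has distinct colors on its endpoints.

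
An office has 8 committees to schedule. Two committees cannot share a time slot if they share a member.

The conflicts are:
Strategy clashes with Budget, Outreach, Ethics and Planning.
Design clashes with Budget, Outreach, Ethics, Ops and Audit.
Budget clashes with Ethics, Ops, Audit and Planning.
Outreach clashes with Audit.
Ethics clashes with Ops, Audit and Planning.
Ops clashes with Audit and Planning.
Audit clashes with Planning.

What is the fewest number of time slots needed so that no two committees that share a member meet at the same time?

5

Budget, Ethics, Ops, Audit, Planning pairwise conflict, so at least 5 time slots are needed.
5 time slots suffice: time slot 1 → {Budget, Outreach}; time slot 2 → {Strategy, Audit}; time slot 3 → {Ethics}; time slot 4 → {Design, Planning}; time slot 5 → {Ops}. Every pair that conflicts lands in different time slots.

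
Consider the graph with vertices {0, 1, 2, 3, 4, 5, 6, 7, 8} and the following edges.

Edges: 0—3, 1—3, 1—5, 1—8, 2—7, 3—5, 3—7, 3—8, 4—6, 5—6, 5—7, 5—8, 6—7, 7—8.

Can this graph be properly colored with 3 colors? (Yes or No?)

1, 3, 5, 8 form a clique, so at least 4 colors are needed.
So 3 colors are not enough.

No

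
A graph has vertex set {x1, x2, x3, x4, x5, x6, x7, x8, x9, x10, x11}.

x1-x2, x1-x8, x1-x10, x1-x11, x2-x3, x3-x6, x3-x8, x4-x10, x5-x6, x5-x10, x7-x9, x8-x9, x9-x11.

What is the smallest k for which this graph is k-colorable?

2

x5 and x6 are adjacent, so at least 2 colors are needed.
2 colors suffice: color 1 → {x1, x3, x4, x5, x9}; color 2 → {x2, x6, x7, x8, x10, x11}. Each edge has distinct colors on its endpoints.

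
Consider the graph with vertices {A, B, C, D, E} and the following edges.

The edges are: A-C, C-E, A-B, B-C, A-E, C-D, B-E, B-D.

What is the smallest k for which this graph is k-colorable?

4

A, B, C, E are pairwise adjacent (a clique of size 4), so at least 4 colors are needed.
4 colors suffice: A=3, B=2, C=1, D=3, E=4. No two adjacent vertices share a color.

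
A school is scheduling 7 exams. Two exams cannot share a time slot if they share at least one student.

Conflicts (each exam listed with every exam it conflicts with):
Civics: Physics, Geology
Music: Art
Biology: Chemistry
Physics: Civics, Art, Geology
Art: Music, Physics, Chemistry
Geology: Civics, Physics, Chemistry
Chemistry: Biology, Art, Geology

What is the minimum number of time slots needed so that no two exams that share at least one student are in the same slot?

3

Civics, Physics, Geology are mutually in conflict, so at least 3 time slots are needed.
A valid assignment using 3 time slots: Civics=3, Music=1, Biology=2, Physics=1, Art=2, Geology=2, Chemistry=1. Every pair that conflicts lands in different time slots.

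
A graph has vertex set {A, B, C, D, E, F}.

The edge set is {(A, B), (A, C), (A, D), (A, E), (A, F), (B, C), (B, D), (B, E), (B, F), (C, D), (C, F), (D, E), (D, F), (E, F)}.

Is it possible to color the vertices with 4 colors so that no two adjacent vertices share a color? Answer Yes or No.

No

A, B, D, E, F form a clique, so at least 5 colors are needed.
So 4 colors are not enough.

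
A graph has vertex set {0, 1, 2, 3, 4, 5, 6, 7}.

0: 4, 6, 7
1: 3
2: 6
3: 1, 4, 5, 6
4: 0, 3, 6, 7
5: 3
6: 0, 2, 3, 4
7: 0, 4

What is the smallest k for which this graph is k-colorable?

3

0, 4, 7 are mutually adjacent, so at least 3 colors are needed.
3 colors suffice: color a → {1, 2, 4, 5}; color b → {0, 3}; color c → {6, 7}. No two adjacent vertices share a color.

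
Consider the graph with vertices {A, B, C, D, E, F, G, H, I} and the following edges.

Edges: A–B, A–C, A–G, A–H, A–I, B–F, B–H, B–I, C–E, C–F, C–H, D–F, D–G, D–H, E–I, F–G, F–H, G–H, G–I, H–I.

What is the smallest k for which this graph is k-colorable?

4

A, G, H, I are pairwise adjacent (a clique of size 4), so at least 4 colors are needed.
4 colors suffice: color 1 → {E, H}; color 2 → {A, F}; color 3 → {B, C, G}; color 4 → {D, I}. Each edge has distinct colors on its endpoints.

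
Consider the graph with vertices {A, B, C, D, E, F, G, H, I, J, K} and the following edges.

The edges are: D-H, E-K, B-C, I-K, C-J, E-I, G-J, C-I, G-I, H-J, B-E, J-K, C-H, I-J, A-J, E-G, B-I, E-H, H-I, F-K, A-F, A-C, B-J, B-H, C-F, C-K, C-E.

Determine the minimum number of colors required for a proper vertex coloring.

B, C, H, I, J are pairwise adjacent (a clique of size 5), so at least 5 colors are needed.
A valid assignment using 5 colors: A=3, B=5, C=1, D=1, E=2, F=2, G=1, H=4, I=3, J=2, K=4. No two adjacent vertices share a color.

5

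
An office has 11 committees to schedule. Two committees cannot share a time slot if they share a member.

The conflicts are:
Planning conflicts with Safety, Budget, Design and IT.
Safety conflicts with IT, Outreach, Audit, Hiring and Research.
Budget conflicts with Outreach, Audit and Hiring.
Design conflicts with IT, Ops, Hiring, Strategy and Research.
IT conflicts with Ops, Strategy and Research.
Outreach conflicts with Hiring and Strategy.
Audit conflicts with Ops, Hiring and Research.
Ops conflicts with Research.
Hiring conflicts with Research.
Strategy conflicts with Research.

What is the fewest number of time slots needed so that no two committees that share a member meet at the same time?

Design, IT, Ops, Research are mutually in conflict, so at least 4 time slots are needed.
4 time slots suffice: time slot 1 → {Planning, Outreach, Research}; time slot 2 → {Design, Audit}; time slot 3 → {IT, Hiring}; time slot 4 → {Safety, Budget, Ops, Strategy}. Each listed conflict is separated.

4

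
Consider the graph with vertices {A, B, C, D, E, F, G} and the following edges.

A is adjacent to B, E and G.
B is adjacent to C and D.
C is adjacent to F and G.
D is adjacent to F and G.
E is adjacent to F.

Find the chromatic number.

The cycle E-F-C-B-A-E has odd length 5, so it cannot be 2-colored; at least 3 colors are needed.
3 colors suffice: color 1 → {A, C, D}; color 2 → {B, F, G}; color 3 → {E}. No two adjacent vertices share a color.

3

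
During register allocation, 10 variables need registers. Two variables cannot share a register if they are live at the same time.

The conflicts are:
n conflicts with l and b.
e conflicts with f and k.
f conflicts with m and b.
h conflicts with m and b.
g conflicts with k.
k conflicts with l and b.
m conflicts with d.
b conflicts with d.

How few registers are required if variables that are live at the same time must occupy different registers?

2

e and f conflict, so at least 2 registers are needed.
2 registers suffice: register 1 → {e, g, l, m, b}; register 2 → {n, f, h, k, d}. Each listed conflict is separated.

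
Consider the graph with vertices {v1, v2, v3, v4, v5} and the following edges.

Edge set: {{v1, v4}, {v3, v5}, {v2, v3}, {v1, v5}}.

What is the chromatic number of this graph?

2

v2 and v3 are adjacent, so at least 2 colors are needed.
2 colors suffice: color R → {v1, v3}; color B → {v2, v4, v5}. Every edge joins two different colors.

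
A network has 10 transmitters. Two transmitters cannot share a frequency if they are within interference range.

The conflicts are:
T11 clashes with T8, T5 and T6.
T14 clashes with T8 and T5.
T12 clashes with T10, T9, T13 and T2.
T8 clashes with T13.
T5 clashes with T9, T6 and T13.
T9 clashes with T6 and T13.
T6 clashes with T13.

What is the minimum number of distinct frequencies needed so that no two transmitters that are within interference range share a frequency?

T5, T9, T6, T13 all conflict with each other, so at least 4 frequencies are needed.
4 frequencies suffice: frequency 1 → {T11, T14, T10, T13, T2}; frequency 2 → {T12, T8, T5}; frequency 3 → {T6}; frequency 4 → {T9}. No two conflicting transmitters share a frequency.

4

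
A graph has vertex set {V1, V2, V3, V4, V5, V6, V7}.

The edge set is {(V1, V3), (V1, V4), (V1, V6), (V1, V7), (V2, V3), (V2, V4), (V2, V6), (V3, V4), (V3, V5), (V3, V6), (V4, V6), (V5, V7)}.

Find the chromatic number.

4

V2, V3, V4, V6 are mutually adjacent (a clique of size 4), so at least 4 colors are needed.
4 colors suffice: color 1 → {V3, V7}; color 2 → {V5, V6}; color 3 → {V4}; color 4 → {V1, V2}. Each edge has distinct colors on its endpoints.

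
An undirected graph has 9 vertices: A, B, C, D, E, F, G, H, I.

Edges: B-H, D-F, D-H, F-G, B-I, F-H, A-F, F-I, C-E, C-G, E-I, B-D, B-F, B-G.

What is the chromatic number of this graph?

4

B, D, F, H are pairwise adjacent (a clique of size 4), so at least 4 colors are needed.
4 colors suffice: color red → {C, F}; color blue → {A, B, E}; color green → {G, H, I}; color yellow → {D}. Each edge has distinct colors on its endpoints.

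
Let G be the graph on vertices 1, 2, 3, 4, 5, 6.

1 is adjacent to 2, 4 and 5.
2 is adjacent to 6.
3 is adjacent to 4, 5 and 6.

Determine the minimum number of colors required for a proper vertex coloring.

The cycle 3-4-1-2-6-3 has odd length 5, so it cannot be 2-colored; at least 3 colors are needed.
One proper 3-coloring: 1=a, 2=c, 3=a, 4=b, 5=b, 6=b. No two adjacent vertices share a color.

3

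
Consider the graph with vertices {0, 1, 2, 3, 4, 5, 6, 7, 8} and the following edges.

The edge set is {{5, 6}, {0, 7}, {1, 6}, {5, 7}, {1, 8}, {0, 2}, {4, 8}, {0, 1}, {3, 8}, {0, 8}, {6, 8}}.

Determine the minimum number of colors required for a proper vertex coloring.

3

0, 1, 8 form a triangle, so at least 3 colors are needed.
3 colors suffice: color a → {2, 7, 8}; color b → {0, 3, 4, 6}; color c → {1, 5}. No two adjacent vertices share a color.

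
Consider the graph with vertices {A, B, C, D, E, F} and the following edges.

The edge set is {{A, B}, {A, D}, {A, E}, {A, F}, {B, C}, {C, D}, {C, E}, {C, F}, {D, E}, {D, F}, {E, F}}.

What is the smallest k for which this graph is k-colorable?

C, D, E, F form a clique, so at least 4 colors are needed.
4 colors suffice: A=green, B=red, C=green, D=yellow, E=blue, F=red. Every edge joins two different colors.

4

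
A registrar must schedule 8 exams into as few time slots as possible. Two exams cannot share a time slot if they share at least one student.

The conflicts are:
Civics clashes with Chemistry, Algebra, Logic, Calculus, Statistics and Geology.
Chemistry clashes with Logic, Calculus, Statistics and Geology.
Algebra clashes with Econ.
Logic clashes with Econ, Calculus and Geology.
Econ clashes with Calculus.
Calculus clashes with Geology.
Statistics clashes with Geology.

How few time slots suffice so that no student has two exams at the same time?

Civics, Chemistry, Logic, Calculus, Geology are mutually in conflict, so at least 5 time slots are needed.
Using 5 time slots: Civics=1, Chemistry=3, Algebra=2, Logic=4, Econ=1, Calculus=2, Statistics=2, Geology=5. Each listed conflict is separated.

5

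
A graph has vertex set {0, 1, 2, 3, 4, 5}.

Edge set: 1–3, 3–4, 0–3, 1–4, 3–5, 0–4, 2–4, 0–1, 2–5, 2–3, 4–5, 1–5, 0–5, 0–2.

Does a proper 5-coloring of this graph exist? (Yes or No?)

Yes

The chromatic number is 5. 0, 2, 3, 4, 5 are pairwise adjacent (a clique of size 5), so at least 5 colors are needed.
5 colors suffice: color red → {5}; color blue → {3}; color green → {0}; color yellow → {4}; color purple → {1, 2}.
That is already a proper 5-coloring.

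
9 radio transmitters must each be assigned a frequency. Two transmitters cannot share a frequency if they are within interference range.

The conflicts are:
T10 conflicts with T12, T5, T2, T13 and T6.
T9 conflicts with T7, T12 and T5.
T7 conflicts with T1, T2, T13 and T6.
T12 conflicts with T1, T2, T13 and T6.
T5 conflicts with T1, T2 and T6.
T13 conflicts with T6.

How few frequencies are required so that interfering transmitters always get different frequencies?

4

T10, T12, T13, T6 all conflict with each other, so at least 4 frequencies are needed.
Using 4 frequencies: T10=3, T9=2, T7=1, T12=1, T5=1, T1=2, T2=2, T13=4, T6=2. No two conflicting transmitters share a frequency.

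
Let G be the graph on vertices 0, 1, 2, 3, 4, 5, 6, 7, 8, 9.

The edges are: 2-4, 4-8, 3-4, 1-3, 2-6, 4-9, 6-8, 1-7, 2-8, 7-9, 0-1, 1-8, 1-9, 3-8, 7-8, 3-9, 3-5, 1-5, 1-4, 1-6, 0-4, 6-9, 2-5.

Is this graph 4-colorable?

The chromatic number is 4. 1, 3, 4, 9 are mutually adjacent (a clique of size 4), so at least 4 colors are needed.
4 colors suffice: color red → {1, 2}; color blue → {4, 5, 6, 7}; color green → {0, 8, 9}; color yellow → {3}.
That is already a proper 4-coloring.

Yes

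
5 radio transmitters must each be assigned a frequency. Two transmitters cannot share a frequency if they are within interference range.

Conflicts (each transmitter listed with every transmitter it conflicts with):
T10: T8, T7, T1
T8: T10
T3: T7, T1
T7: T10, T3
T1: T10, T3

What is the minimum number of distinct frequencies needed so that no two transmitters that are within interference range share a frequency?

T3 and T7 conflict, so at least 2 frequencies are needed.
2 frequencies suffice: frequency 1 → {T10, T3}; frequency 2 → {T8, T7, T1}. Every pair that conflicts lands in different frequencies.

2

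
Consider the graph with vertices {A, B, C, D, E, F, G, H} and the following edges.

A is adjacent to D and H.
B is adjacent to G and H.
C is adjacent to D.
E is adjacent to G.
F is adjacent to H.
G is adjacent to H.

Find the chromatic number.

3

B, G, H are mutually adjacent, so at least 3 colors are needed.
One proper 3-coloring: A=blue, B=green, C=blue, D=red, E=red, F=blue, G=blue, H=red. No two adjacent vertices share a color.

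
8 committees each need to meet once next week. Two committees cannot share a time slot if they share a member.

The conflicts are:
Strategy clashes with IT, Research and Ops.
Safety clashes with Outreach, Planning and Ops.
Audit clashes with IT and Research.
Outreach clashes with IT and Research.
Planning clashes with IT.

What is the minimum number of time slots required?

The cycle Safety-Outreach-Research-Strategy-Ops-Safety has odd length 5, so it cannot be 2-colored; at least 3 time slots are needed.
3 time slots suffice: Strategy=2, Safety=1, Audit=2, Outreach=2, Planning=2, IT=1, Research=1, Ops=3. Each listed conflict is separated.

3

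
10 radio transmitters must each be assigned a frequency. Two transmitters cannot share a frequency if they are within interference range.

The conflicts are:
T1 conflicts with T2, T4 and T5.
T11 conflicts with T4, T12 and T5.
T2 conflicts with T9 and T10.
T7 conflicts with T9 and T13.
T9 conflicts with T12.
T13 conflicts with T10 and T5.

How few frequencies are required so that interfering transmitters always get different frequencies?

3

The cycle T2-T1-T5-T13-T10-T2 has odd length 5, so it cannot be 2-colored; at least 3 frequencies are needed.
3 frequencies suffice: T1=2, T11=2, T2=1, T4=1, T7=1, T9=2, T13=2, T12=1, T10=3, T5=1. Each listed conflict is separated.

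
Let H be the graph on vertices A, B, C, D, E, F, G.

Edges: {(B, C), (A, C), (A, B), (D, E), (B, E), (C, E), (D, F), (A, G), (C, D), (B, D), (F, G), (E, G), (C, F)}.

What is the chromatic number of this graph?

B, C, D, E form a clique, so at least 4 colors are needed.
One proper 4-coloring: A=green, B=blue, C=red, D=yellow, E=green, F=blue, G=red. No two adjacent vertices share a color.

4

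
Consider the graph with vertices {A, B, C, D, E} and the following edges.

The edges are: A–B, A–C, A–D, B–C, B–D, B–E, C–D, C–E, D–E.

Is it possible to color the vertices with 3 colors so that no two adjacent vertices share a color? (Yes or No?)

B, C, D, E are mutually adjacent (a clique of size 4), so at least 4 colors are needed.
So 3 colors are not enough.

No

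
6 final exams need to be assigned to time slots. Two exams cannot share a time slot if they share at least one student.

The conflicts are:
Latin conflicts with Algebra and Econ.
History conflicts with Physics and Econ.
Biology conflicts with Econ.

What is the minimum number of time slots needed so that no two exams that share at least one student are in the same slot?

2

Biology and Econ conflict, so at least 2 time slots are needed.
Using 2 time slots: Latin=2, Algebra=1, History=2, Physics=1, Biology=2, Econ=1. Each listed conflict is separated.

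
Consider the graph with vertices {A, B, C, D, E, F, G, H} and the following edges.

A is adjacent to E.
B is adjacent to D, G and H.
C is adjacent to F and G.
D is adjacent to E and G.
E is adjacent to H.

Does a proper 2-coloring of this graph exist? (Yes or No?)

No

B, D, G form a triangle, so at least 3 colors are needed.
So 2 colors are not enough.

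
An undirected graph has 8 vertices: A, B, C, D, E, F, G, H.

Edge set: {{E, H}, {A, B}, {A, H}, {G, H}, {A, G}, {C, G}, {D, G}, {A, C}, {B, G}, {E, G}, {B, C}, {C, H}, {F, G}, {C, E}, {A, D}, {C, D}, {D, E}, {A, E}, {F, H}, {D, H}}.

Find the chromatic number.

A, C, D, E, G, H are pairwise adjacent (a clique of size 6), so at least 6 colors are needed.
One proper 6-coloring: A=3, B=4, C=2, D=6, E=5, F=2, G=1, H=4. Every edge joins two different colors.

6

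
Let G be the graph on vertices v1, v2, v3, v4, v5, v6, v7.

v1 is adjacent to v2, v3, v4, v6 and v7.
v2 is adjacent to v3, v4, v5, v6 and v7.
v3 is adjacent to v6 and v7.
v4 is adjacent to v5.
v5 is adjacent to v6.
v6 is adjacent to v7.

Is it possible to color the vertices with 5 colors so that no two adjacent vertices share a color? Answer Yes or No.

The chromatic number is 5. v1, v2, v3, v6, v7 are pairwise adjacent (a clique of size 5), so at least 5 colors are needed.
5 colors suffice: color 1 → {v2}; color 2 → {v1, v5}; color 3 → {v4, v6}; color 4 → {v3}; color 5 → {v7}.
That is already a proper 5-coloring.

Yes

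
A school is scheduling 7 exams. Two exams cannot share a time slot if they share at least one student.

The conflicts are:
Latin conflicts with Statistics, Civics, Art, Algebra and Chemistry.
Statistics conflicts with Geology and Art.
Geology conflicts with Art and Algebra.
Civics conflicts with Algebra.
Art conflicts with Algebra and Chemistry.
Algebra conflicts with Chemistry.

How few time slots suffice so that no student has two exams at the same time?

Latin, Art, Algebra, Chemistry all conflict with each other, so at least 4 time slots are needed.
4 time slots suffice: time slot 1 → {Statistics, Algebra}; time slot 2 → {Civics, Art}; time slot 3 → {Latin, Geology}; time slot 4 → {Chemistry}. Every pair that conflicts lands in different time slots.

4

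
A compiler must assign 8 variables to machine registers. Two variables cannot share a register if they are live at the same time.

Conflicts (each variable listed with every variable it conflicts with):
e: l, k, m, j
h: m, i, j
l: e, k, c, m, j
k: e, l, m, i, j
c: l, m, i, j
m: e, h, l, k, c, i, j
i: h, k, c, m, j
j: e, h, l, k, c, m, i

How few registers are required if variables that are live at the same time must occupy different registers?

5

e, l, k, m, j pairwise conflict, so at least 5 registers are needed.
5 registers suffice: register 1 → {j}; register 2 → {m}; register 3 → {l, i}; register 4 → {h, k, c}; register 5 → {e}. No two conflicting variables share a register.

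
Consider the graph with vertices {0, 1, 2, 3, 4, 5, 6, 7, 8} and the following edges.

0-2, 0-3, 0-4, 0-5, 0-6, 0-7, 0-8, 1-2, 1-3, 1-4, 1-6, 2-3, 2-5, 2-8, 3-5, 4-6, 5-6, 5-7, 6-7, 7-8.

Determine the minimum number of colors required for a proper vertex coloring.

0, 5, 6, 7 are mutually adjacent (a clique of size 4), so at least 4 colors are needed.
4 colors suffice: 0=a, 1=a, 2=b, 3=d, 4=c, 5=c, 6=b, 7=d, 8=c. Every edge joins two different colors.

4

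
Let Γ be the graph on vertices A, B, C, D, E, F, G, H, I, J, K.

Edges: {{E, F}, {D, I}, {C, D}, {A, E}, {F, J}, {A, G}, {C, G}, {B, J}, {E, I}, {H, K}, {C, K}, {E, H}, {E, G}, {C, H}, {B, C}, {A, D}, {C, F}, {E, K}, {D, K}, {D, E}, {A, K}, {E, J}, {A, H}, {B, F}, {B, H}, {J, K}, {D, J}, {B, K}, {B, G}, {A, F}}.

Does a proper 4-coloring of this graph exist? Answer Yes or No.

The chromatic number is 4. B, C, H, K are pairwise adjacent (a clique of size 4), so at least 4 colors are needed.
One proper 4-coloring: A=3, B=1, C=3, D=4, E=1, F=2, G=2, H=4, I=2, J=3, K=2.
That is already a proper 4-coloring.

Yes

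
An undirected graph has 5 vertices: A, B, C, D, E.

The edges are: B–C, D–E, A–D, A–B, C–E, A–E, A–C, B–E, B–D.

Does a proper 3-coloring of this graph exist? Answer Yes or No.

A, B, C, E form a clique, so at least 4 colors are needed.
So 3 colors are not enough.

No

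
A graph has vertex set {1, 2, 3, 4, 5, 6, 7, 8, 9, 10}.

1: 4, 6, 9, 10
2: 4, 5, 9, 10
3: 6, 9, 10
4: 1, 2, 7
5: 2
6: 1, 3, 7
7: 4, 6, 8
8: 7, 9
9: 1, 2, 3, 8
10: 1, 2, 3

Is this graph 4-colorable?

Yes

The chromatic number is 3. The cycle 2-4-7-8-9-2 has odd length 5, so it cannot be 2-colored; at least 3 colors are needed.
One proper 3-coloring: 1=red, 2=red, 3=red, 4=blue, 5=blue, 6=blue, 7=red, 8=green, 9=blue, 10=blue.
Since 4 ≥ 3, a proper 4-coloring certainly exists.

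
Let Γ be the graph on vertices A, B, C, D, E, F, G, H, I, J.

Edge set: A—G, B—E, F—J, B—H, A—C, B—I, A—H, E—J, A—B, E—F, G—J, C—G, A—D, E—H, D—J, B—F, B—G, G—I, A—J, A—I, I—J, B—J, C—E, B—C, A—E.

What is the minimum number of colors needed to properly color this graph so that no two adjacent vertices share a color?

A, B, G, I, J are pairwise adjacent (a clique of size 5), so at least 5 colors are needed.
5 colors suffice: A=1, B=2, C=3, D=2, E=4, F=1, G=4, H=3, I=5, J=3. Each edge has distinct colors on its endpoints.

5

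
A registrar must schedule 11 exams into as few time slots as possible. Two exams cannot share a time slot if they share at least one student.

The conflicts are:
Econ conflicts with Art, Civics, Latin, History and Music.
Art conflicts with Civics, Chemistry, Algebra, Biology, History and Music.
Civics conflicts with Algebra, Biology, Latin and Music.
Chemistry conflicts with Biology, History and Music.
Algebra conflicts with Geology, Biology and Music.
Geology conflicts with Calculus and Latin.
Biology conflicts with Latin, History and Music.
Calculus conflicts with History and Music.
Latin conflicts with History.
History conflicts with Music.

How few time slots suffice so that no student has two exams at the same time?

Art, Chemistry, Biology, History, Music all conflict with each other, so at least 5 time slots are needed.
5 time slots suffice: time slot 1 → {Latin, Music}; time slot 2 → {Econ, Geology, Biology}; time slot 3 → {Art, Calculus}; time slot 4 → {Civics, History}; time slot 5 → {Chemistry, Algebra}. Each listed conflict is separated.

5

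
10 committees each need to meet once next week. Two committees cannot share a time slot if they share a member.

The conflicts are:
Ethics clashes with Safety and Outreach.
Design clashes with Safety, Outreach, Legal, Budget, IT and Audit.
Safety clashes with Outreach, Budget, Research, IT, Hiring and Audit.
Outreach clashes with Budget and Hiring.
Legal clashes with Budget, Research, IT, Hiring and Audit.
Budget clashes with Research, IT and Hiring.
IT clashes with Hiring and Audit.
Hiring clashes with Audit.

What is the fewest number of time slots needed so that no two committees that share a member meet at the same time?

4

Safety, IT, Hiring, Audit are mutually in conflict, so at least 4 time slots are needed.
A valid assignment using 4 time slots: Ethics=2, Design=4, Safety=1, Outreach=3, Legal=1, Budget=2, Research=3, IT=3, Hiring=4, Audit=2. Each listed conflict is separated.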